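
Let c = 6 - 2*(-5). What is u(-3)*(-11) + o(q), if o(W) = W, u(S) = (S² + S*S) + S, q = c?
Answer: -149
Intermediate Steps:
c = 16 (c = 6 + 10 = 16)
q = 16
u(S) = S + 2*S² (u(S) = (S² + S²) + S = 2*S² + S = S + 2*S²)
u(-3)*(-11) + o(q) = -3*(1 + 2*(-3))*(-11) + 16 = -3*(1 - 6)*(-11) + 16 = -3*(-5)*(-11) + 16 = 15*(-11) + 16 = -165 + 16 = -149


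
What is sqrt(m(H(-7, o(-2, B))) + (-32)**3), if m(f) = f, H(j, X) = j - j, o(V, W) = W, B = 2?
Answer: 128*I*sqrt(2) ≈ 181.02*I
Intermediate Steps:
H(j, X) = 0
sqrt(m(H(-7, o(-2, B))) + (-32)**3) = sqrt(0 + (-32)**3) = sqrt(0 - 32768) = sqrt(-32768) = 128*I*sqrt(2)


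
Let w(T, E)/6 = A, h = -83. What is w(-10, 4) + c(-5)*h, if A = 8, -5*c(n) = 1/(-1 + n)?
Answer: 1357/30 ≈ 45.233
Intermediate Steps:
c(n) = -1/(5*(-1 + n))
w(T, E) = 48 (w(T, E) = 6*8 = 48)
w(-10, 4) + c(-5)*h = 48 - 1/(-5 + 5*(-5))*(-83) = 48 - 1/(-5 - 25)*(-83) = 48 - 1/(-30)*(-83) = 48 - 1*(-1/30)*(-83) = 48 + (1/30)*(-83) = 48 - 83/30 = 1357/30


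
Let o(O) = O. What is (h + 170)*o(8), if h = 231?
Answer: 3208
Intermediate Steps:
(h + 170)*o(8) = (231 + 170)*8 = 401*8 = 3208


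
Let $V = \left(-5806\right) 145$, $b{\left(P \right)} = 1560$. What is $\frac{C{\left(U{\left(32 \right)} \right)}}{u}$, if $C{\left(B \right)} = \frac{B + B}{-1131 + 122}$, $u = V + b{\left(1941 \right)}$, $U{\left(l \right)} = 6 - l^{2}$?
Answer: $- \frac{1018}{423936395} \approx -2.4013 \cdot 10^{-6}$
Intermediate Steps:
$V = -841870$
$u = -840310$ ($u = -841870 + 1560 = -840310$)
$C{\left(B \right)} = - \frac{2 B}{1009}$ ($C{\left(B \right)} = \frac{2 B}{-1009} = 2 B \left(- \frac{1}{1009}\right) = - \frac{2 B}{1009}$)
$\frac{C{\left(U{\left(32 \right)} \right)}}{u} = \frac{\left(- \frac{2}{1009}\right) \left(6 - 32^{2}\right)}{-840310} = - \frac{2 \left(6 - 1024\right)}{1009} \left(- \frac{1}{840310}\right) = \left(- \frac{2}{1009}\right) \left(-1018\right) \left(- \frac{1}{840310}\right) = \frac{2036}{1009} \left(- \frac{1}{840310}\right) = - \frac{1018}{423936395}$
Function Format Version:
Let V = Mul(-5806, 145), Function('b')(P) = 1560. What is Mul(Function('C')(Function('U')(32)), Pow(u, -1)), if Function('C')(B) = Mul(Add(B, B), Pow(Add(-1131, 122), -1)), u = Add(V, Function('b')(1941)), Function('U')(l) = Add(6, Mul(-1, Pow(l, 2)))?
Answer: Rational(-1018, 423936395) ≈ -2.4013e-6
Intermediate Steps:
V = -841870
u = -840310 (u = Add(-841870, 1560) = -840310)
Function('C')(B) = Mul(Rational(-2, 1009), B) (Function('C')(B) = Mul(Mul(2, B), Pow(-1009, -1)) = Mul(Mul(2, B), Rational(-1, 1009)) = Mul(Rational(-2, 1009), B))
Mul(Function('C')(Function('U')(32)), Pow(u, -1)) = Mul(Mul(Rational(-2, 1009), Add(6, Mul(-1, Pow(32, 2)))), Pow(-840310, -1)) = Mul(Mul(Rational(-2, 1009), Add(6, Mul(-1, 1024))), Rational(-1, 840310)) = Mul(Mul(Rational(-2, 1009), Add(6, -1024)), Rational(-1, 840310)) = Mul(Mul(Rational(-2, 1009), -1018), Rational(-1, 840310)) = Mul(Rational(2036, 1009), Rational(-1, 840310)) = Rational(-1018, 423936395)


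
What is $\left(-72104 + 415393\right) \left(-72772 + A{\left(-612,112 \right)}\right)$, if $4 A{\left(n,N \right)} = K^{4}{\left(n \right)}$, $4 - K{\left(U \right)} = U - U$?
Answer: $-24959856612$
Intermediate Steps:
$K{\left(U \right)} = 4$ ($K{\left(U \right)} = 4 - \left(U - U\right) = 4 - 0 = 4 + 0 = 4$)
$A{\left(n,N \right)} = 64$ ($A{\left(n,N \right)} = \frac{4^{4}}{4} = \frac{1}{4} \cdot 256 = 64$)
$\left(-72104 + 415393\right) \left(-72772 + A{\left(-612,112 \right)}\right) = \left(-72104 + 415393\right) \left(-72772 + 64\right) = 343289 \left(-72708\right) = -24959856612$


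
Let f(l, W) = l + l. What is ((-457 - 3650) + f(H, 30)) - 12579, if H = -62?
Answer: -16810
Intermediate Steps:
f(l, W) = 2*l
((-457 - 3650) + f(H, 30)) - 12579 = ((-457 - 3650) + 2*(-62)) - 12579 = (-4107 - 124) - 12579 = -4231 - 12579 = -16810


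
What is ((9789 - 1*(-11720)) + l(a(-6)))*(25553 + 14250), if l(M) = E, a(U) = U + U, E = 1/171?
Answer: 146397026120/171 ≈ 8.5612e+8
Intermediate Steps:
E = 1/171 ≈ 0.0058480
a(U) = 2*U
l(M) = 1/171
((9789 - 1*(-11720)) + l(a(-6)))*(25553 + 14250) = ((9789 - 1*(-11720)) + 1/171)*(25553 + 14250) = ((9789 + 11720) + 1/171)*39803 = (21509 + 1/171)*39803 = (3678040/171)*39803 = 146397026120/171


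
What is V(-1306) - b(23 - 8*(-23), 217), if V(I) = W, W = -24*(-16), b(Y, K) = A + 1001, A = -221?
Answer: -396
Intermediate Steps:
b(Y, K) = 780 (b(Y, K) = -221 + 1001 = 780)
W = 384
V(I) = 384
V(-1306) - b(23 - 8*(-23), 217) = 384 - 1*780 = 384 - 780 = -396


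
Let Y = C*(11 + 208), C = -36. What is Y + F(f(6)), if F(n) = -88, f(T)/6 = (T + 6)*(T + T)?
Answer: -7972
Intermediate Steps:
Y = -7884 (Y = -36*(11 + 208) = -36*219 = -7884)
f(T) = 12*T*(6 + T) (f(T) = 6*((T + 6)*(T + T)) = 6*((6 + T)*(2*T)) = 6*(2*T*(6 + T)) = 12*T*(6 + T))
Y + F(f(6)) = -7884 - 88 = -7972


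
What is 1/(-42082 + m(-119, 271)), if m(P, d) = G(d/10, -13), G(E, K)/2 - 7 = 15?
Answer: -1/42038 ≈ -2.3788e-5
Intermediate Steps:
G(E, K) = 44 (G(E, K) = 14 + 2*15 = 14 + 30 = 44)
m(P, d) = 44
1/(-42082 + m(-119, 271)) = 1/(-42082 + 44) = 1/(-42038) = -1/42038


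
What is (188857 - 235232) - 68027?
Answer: -114402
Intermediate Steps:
(188857 - 235232) - 68027 = -46375 - 68027 = -114402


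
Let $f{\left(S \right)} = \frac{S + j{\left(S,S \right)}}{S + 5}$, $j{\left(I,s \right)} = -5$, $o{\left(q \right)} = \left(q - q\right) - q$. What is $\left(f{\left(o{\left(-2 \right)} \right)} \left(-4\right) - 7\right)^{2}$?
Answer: $\frac{1369}{49} \approx 27.939$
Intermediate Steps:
$o{\left(q \right)} = - q$ ($o{\left(q \right)} = 0 - q = - q$)
$f{\left(S \right)} = \frac{-5 + S}{5 + S}$ ($f{\left(S \right)} = \frac{S - 5}{S + 5} = \frac{-5 + S}{5 + S}$)
$\left(f{\left(o{\left(-2 \right)} \right)} \left(-4\right) - 7\right)^{2} = \left(\frac{-5 - -2}{5 - -2} \left(-4\right) - 7\right)^{2} = \left(\frac{-5 + 2}{5 + 2} \left(-4\right) - 7\right)^{2} = \left(\frac{1}{7} \left(-3\right) \left(-4\right) - 7\right)^{2} = \left(\left(- \frac{3}{7}\right) \left(-4\right) - 7\right)^{2} = \left(\frac{12}{7} - 7\right)^{2} = \left(- \frac{37}{7}\right)^{2} = \frac{1369}{49}$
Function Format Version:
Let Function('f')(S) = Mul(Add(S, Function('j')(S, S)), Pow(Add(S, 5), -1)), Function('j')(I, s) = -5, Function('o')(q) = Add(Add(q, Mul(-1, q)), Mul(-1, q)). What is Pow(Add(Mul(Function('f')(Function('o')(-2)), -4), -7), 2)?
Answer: Rational(1369, 49) ≈ 27.939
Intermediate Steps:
Function('o')(q) = Mul(-1, q) (Function('o')(q) = Add(0, Mul(-1, q)) = Mul(-1, q))
Function('f')(S) = Mul(Pow(Add(5, S), -1), Add(-5, S)) (Function('f')(S) = Mul(Add(S, -5), Pow(Add(S, 5), -1)) = Mul(Add(-5, S), Pow(Add(5, S), -1)) = Mul(Pow(Add(5, S), -1), Add(-5, S)))
Pow(Add(Mul(Function('f')(Function('o')(-2)), -4), -7), 2) = Pow(Add(Mul(Mul(Pow(Add(5, Mul(-1, -2)), -1), Add(-5, Mul(-1, -2))), -4), -7), 2) = Pow(Add(Mul(Mul(Pow(Add(5, 2), -1), Add(-5, 2)), -4), -7), 2) = Pow(Add(Mul(Mul(Pow(7, -1), -3), -4), -7), 2) = Pow(Add(Mul(Mul(Rational(1, 7), -3), -4), -7), 2) = Pow(Add(Mul(Rational(-3, 7), -4), -7), 2) = Pow(Add(Rational(12, 7), -7), 2) = Pow(Rational(-37, 7), 2) = Rational(1369, 49)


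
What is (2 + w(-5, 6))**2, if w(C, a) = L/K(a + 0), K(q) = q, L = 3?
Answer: 25/4 ≈ 6.2500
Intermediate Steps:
w(C, a) = 3/a (w(C, a) = 3/(a + 0) = 3/a)
(2 + w(-5, 6))**2 = (2 + 3/6)**2 = (2 + 3*(1/6))**2 = (2 + 1/2)**2 = (5/2)**2 = 25/4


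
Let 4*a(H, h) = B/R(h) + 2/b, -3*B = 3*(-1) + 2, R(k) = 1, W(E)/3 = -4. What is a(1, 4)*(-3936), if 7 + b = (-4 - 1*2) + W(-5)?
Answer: -6232/25 ≈ -249.28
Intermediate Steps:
W(E) = -12 (W(E) = 3*(-4) = -12)
b = -25 (b = -7 + ((-4 - 1*2) - 12) = -7 + ((-4 - 2) - 12) = -7 + (-6 - 12) = -7 - 18 = -25)
B = 1/3 (B = -(3*(-1) + 2)/3 = -(-3 + 2)/3 = -1/3*(-1) = 1/3 ≈ 0.33333)
a(H, h) = 19/300 (a(H, h) = ((1/3)/1 + 2/(-25))/4 = ((1/3)*1 + 2*(-1/25))/4 = (1/3 - 2/25)/4 = (1/4)*(19/75) = 19/300)
a(1, 4)*(-3936) = (19/300)*(-3936) = -6232/25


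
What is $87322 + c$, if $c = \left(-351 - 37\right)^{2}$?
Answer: $237866$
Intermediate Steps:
$c = 150544$ ($c = \left(-388\right)^{2} = 150544$)
$87322 + c = 87322 + 150544 = 237866$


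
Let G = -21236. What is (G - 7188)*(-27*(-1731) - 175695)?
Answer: 3665502192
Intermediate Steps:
(G - 7188)*(-27*(-1731) - 175695) = (-21236 - 7188)*(-27*(-1731) - 175695) = -28424*(46737 - 175695) = -28424*(-128958) = 3665502192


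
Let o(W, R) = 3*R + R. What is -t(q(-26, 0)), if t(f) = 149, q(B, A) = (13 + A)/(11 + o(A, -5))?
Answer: -149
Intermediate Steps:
o(W, R) = 4*R
q(B, A) = -13/9 - A/9 (q(B, A) = (13 + A)/(11 + 4*(-5)) = (13 + A)/(11 - 20) = (13 + A)/(-9) = (13 + A)*(-⅑) = -13/9 - A/9)
-t(q(-26, 0)) = -1*149 = -149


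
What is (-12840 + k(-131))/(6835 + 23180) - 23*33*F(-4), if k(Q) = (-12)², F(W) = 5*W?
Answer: 6603116/435 ≈ 15180.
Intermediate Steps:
k(Q) = 144
(-12840 + k(-131))/(6835 + 23180) - 23*33*F(-4) = (-12840 + 144)/(6835 + 23180) - 23*33*5*(-4) = -12696/30015 - 759*(-20) = -12696*1/30015 - 1*(-15180) = -184/435 + 15180 = 6603116/435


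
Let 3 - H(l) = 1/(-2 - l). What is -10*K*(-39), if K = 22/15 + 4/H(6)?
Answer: 5356/5 ≈ 1071.2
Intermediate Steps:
H(l) = 3 - 1/(-2 - l)
K = 206/75 (K = 22/15 + 4/(((7 + 3*6)/(2 + 6))) = 22*(1/15) + 4/(((7 + 18)/8)) = 22/15 + 4/(((⅛)*25)) = 22/15 + 4/(25/8) = 22/15 + 4*(8/25) = 22/15 + 32/25 = 206/75 ≈ 2.7467)
-10*K*(-39) = -10*206/75*(-39) = -412/15*(-39) = 5356/5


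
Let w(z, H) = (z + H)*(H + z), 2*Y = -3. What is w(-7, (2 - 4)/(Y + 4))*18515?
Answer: 5632263/5 ≈ 1.1265e+6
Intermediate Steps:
Y = -3/2 (Y = (1/2)*(-3) = -3/2 ≈ -1.5000)
w(z, H) = (H + z)**2 (w(z, H) = (H + z)*(H + z) = (H + z)**2)
w(-7, (2 - 4)/(Y + 4))*18515 = ((2 - 4)/(-3/2 + 4) - 7)**2*18515 = (-2/5/2 - 7)**2*18515 = (-2*2/5 - 7)**2*18515 = (-4/5 - 7)**2*18515 = (-39/5)**2*18515 = (1521/25)*18515 = 5632263/5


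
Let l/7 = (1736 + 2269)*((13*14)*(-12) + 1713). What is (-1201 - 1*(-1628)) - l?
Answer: 13204912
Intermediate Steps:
l = -13204485 (l = 7*((1736 + 2269)*((13*14)*(-12) + 1713)) = 7*(4005*(182*(-12) + 1713)) = 7*(4005*(-2184 + 1713)) = 7*(4005*(-471)) = 7*(-1886355) = -13204485)
(-1201 - 1*(-1628)) - l = (-1201 - 1*(-1628)) - 1*(-13204485) = (-1201 + 1628) + 13204485 = 427 + 13204485 = 13204912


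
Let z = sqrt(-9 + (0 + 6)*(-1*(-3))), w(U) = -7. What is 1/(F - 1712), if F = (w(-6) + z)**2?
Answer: -1/1696 ≈ -0.00058962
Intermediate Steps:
z = 3 (z = sqrt(-9 + 6*3) = sqrt(-9 + 18) = sqrt(9) = 3)
F = 16 (F = (-7 + 3)**2 = (-4)**2 = 16)
1/(F - 1712) = 1/(16 - 1712) = 1/(-1696) = -1/1696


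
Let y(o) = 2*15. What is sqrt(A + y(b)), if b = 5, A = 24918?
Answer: 18*sqrt(77) ≈ 157.95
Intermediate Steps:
y(o) = 30
sqrt(A + y(b)) = sqrt(24918 + 30) = sqrt(24948) = 18*sqrt(77)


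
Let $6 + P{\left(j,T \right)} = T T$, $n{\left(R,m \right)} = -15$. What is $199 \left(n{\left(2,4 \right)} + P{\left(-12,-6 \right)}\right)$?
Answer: $2985$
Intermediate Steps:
$P{\left(j,T \right)} = -6 + T^{2}$ ($P{\left(j,T \right)} = -6 + T T = -6 + T^{2}$)
$199 \left(n{\left(2,4 \right)} + P{\left(-12,-6 \right)}\right) = 199 \left(-15 - \left(6 - \left(-6\right)^{2}\right)\right) = 199 \left(-15 + \left(-6 + 36\right)\right) = 199 \left(-15 + 30\right) = 199 \cdot 15 = 2985$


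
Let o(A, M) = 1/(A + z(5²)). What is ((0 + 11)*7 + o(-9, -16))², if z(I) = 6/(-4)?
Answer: 2608225/441 ≈ 5914.3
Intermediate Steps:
z(I) = -3/2 (z(I) = 6*(-¼) = -3/2)
o(A, M) = 1/(-3/2 + A) (o(A, M) = 1/(A - 3/2) = 1/(-3/2 + A))
((0 + 11)*7 + o(-9, -16))² = ((0 + 11)*7 + 2/(-3 + 2*(-9)))² = (11*7 + 2/(-3 - 18))² = (77 + 2/(-21))² = (77 + 2*(-1/21))² = (77 - 2/21)² = (1615/21)² = 2608225/441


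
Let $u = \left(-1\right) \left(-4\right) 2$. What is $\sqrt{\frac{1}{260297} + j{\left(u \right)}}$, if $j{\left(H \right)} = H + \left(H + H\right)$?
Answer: $\frac{\sqrt{1626108937313}}{260297} \approx 4.899$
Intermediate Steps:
$u = 8$ ($u = 4 \cdot 2 = 8$)
$j{\left(H \right)} = 3 H$ ($j{\left(H \right)} = H + 2 H = 3 H$)
$\sqrt{\frac{1}{260297} + j{\left(u \right)}} = \sqrt{\frac{1}{260297} + 3 \cdot 8} = \sqrt{\frac{1}{260297} + 24} = \sqrt{\frac{6247129}{260297}} = \frac{\sqrt{1626108937313}}{260297}$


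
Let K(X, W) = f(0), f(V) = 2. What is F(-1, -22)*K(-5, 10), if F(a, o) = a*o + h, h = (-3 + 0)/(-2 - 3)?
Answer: 226/5 ≈ 45.200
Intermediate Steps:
K(X, W) = 2
h = 3/5 (h = -3/(-5) = -3*(-1/5) = 3/5 ≈ 0.60000)
F(a, o) = 3/5 + a*o (F(a, o) = a*o + 3/5 = 3/5 + a*o)
F(-1, -22)*K(-5, 10) = (3/5 - 1*(-22))*2 = (3/5 + 22)*2 = (113/5)*2 = 226/5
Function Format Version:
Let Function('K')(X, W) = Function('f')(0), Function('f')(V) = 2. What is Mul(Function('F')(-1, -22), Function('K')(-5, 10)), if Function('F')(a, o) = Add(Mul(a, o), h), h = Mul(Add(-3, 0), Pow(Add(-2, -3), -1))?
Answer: Rational(226, 5) ≈ 45.200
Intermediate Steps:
Function('K')(X, W) = 2
h = Rational(3, 5) (h = Mul(-3, Pow(-5, -1)) = Mul(-3, Rational(-1, 5)) = Rational(3, 5) ≈ 0.60000)
Function('F')(a, o) = Add(Rational(3, 5), Mul(a, o)) (Function('F')(a, o) = Add(Mul(a, o), Rational(3, 5)) = Add(Rational(3, 5), Mul(a, o)))
Mul(Function('F')(-1, -22), Function('K')(-5, 10)) = Mul(Add(Rational(3, 5), Mul(-1, -22)), 2) = Mul(Add(Rational(3, 5), 22), 2) = Mul(Rational(113, 5), 2) = Rational(226, 5)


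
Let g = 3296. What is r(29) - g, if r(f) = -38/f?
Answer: -95622/29 ≈ -3297.3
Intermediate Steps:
r(29) - g = -38/29 - 1*3296 = -38*1/29 - 3296 = -38/29 - 3296 = -95622/29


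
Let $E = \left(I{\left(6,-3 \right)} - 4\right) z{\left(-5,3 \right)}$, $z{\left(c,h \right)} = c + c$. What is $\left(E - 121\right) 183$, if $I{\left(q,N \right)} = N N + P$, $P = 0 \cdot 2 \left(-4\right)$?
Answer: $-31293$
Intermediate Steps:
$P = 0$ ($P = 0 \left(-4\right) = 0$)
$I{\left(q,N \right)} = N^{2}$ ($I{\left(q,N \right)} = N N + 0 = N^{2} + 0 = N^{2}$)
$z{\left(c,h \right)} = 2 c$
$E = -50$ ($E = \left(\left(-3\right)^{2} - 4\right) 2 \left(-5\right) = \left(9 - 4\right) \left(-10\right) = 5 \left(-10\right) = -50$)
$\left(E - 121\right) 183 = \left(-50 - 121\right) 183 = \left(-171\right) 183 = -31293$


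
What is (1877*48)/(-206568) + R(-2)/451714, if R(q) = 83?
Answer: -1695019975/3887902398 ≈ -0.43597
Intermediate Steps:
(1877*48)/(-206568) + R(-2)/451714 = (1877*48)/(-206568) + 83/451714 = 90096*(-1/206568) + 83*(1/451714) = -3754/8607 + 83/451714 = -1695019975/3887902398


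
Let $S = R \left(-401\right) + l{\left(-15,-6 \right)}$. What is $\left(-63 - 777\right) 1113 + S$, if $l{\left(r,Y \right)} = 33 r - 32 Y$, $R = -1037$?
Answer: $-519386$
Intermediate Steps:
$l{\left(r,Y \right)} = - 32 Y + 33 r$
$S = 415534$ ($S = \left(-1037\right) \left(-401\right) + \left(\left(-32\right) \left(-6\right) + 33 \left(-15\right)\right) = 415837 + \left(192 - 495\right) = 415837 - 303 = 415534$)
$\left(-63 - 777\right) 1113 + S = \left(-63 - 777\right) 1113 + 415534 = \left(-840\right) 1113 + 415534 = -934920 + 415534 = -519386$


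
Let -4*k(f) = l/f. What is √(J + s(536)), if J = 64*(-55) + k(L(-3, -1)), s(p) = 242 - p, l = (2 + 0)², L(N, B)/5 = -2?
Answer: I*√381390/10 ≈ 61.757*I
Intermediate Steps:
L(N, B) = -10 (L(N, B) = 5*(-2) = -10)
l = 4 (l = 2² = 4)
k(f) = -1/f
J = -35199/10 (J = 64*(-55) - 1/(-10) = -3520 - 1*(-⅒) = -3520 + ⅒ = -35199/10 ≈ -3519.9)
√(J + s(536)) = √(-35199/10 + (242 - 1*536)) = √(-35199/10 + (242 - 536)) = √(-35199/10 - 294) = √(-38139/10) = I*√381390/10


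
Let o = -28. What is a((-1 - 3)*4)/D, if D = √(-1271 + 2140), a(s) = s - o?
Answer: 12*√869/869 ≈ 0.40707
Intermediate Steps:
a(s) = 28 + s (a(s) = s - 1*(-28) = s + 28 = 28 + s)
D = √869 ≈ 29.479
a((-1 - 3)*4)/D = (28 + (-1 - 3)*4)/(√869) = (28 - 4*4)*(√869/869) = (28 - 16)*(√869/869) = 12*(√869/869) = 12*√869/869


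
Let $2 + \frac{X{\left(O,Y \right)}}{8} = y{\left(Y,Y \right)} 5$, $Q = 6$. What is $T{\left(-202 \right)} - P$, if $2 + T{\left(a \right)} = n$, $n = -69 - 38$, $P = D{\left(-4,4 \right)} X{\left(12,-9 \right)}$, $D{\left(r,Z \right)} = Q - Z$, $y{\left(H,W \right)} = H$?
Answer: $643$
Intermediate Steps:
$X{\left(O,Y \right)} = -16 + 40 Y$ ($X{\left(O,Y \right)} = -16 + 8 Y 5 = -16 + 8 \cdot 5 Y = -16 + 40 Y$)
$D{\left(r,Z \right)} = 6 - Z$
$P = -752$ ($P = \left(6 - 4\right) \left(-16 + 40 \left(-9\right)\right) = \left(6 - 4\right) \left(-16 - 360\right) = 2 \left(-376\right) = -752$)
$n = -107$
$T{\left(a \right)} = -109$ ($T{\left(a \right)} = -2 - 107 = -109$)
$T{\left(-202 \right)} - P = -109 - -752 = -109 + 752 = 643$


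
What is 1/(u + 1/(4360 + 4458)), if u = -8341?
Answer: -8818/73550937 ≈ -0.00011989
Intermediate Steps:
1/(u + 1/(4360 + 4458)) = 1/(-8341 + 1/(4360 + 4458)) = 1/(-8341 + 1/8818) = 1/(-73550937/8818) = -8818/73550937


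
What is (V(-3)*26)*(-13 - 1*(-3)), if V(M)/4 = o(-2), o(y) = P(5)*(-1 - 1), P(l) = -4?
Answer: -8320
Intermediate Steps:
o(y) = 8 (o(y) = -4*(-1 - 1) = -4*(-2) = 8)
V(M) = 32 (V(M) = 4*8 = 32)
(V(-3)*26)*(-13 - 1*(-3)) = (32*26)*(-13 - 1*(-3)) = 832*(-13 + 3) = 832*(-10) = -8320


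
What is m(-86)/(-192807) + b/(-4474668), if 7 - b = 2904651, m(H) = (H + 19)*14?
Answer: 47019411191/71895609423 ≈ 0.65400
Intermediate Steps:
m(H) = 266 + 14*H (m(H) = (19 + H)*14 = 266 + 14*H)
b = -2904644 (b = 7 - 1*2904651 = 7 - 2904651 = -2904644)
m(-86)/(-192807) + b/(-4474668) = (266 + 14*(-86))/(-192807) - 2904644/(-4474668) = (266 - 1204)*(-1/192807) - 2904644*(-1/4474668) = -938*(-1/192807) + 726161/1118667 = 938/192807 + 726161/1118667 = 47019411191/71895609423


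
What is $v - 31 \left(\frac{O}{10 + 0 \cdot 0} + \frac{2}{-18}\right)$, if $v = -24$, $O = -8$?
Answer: $\frac{191}{45} \approx 4.2444$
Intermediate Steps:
$v - 31 \left(\frac{O}{10 + 0 \cdot 0} + \frac{2}{-18}\right) = -24 - 31 \left(- \frac{8}{10 + 0 \cdot 0} + \frac{2}{-18}\right) = -24 - 31 \left(- \frac{8}{10 + 0} + 2 \left(- \frac{1}{18}\right)\right) = -24 - 31 \left(- \frac{8}{10} - \frac{1}{9}\right) = -24 - 31 \left(\left(-8\right) \frac{1}{10} - \frac{1}{9}\right) = -24 - 31 \left(- \frac{4}{5} - \frac{1}{9}\right) = -24 - - \frac{1271}{45} = -24 + \frac{1271}{45} = \frac{191}{45}$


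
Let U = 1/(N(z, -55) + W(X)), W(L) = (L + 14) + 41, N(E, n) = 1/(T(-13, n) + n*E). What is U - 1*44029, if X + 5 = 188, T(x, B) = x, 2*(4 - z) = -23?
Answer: -18138889573/411976 ≈ -44029.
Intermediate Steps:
z = 31/2 (z = 4 - ½*(-23) = 4 + 23/2 = 31/2 ≈ 15.500)
X = 183 (X = -5 + 188 = 183)
N(E, n) = 1/(-13 + E*n) (N(E, n) = 1/(-13 + n*E) = 1/(-13 + E*n))
W(L) = 55 + L (W(L) = (14 + L) + 41 = 55 + L)
U = 1731/411976 (U = 1/(1/(-13 + (31/2)*(-55)) + (55 + 183)) = 1/(1/(-13 - 1705/2) + 238) = 1/(1/(-1731/2) + 238) = 1/(-2/1731 + 238) = 1/(411976/1731) = 1731/411976 ≈ 0.0042017)
U - 1*44029 = 1731/411976 - 1*44029 = 1731/411976 - 44029 = -18138889573/411976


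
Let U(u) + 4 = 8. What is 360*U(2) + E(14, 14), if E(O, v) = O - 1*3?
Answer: 1451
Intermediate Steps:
U(u) = 4 (U(u) = -4 + 8 = 4)
E(O, v) = -3 + O (E(O, v) = O - 3 = -3 + O)
360*U(2) + E(14, 14) = 360*4 + (-3 + 14) = 1440 + 11 = 1451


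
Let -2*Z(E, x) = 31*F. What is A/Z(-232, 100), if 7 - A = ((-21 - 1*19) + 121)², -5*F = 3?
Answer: -65540/93 ≈ -704.73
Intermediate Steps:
F = -⅗ (F = -⅕*3 = -⅗ ≈ -0.60000)
Z(E, x) = 93/10 (Z(E, x) = -31*(-3)/(2*5) = -½*(-93/5) = 93/10)
A = -6554 (A = 7 - ((-21 - 1*19) + 121)² = 7 - ((-21 - 19) + 121)² = 7 - (-40 + 121)² = 7 - 1*81² = 7 - 1*6561 = 7 - 6561 = -6554)
A/Z(-232, 100) = -6554/93/10 = -6554*10/93 = -65540/93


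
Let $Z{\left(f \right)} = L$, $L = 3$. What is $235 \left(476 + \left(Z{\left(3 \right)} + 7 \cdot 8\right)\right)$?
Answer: $125725$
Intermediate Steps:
$Z{\left(f \right)} = 3$
$235 \left(476 + \left(Z{\left(3 \right)} + 7 \cdot 8\right)\right) = 235 \left(476 + \left(3 + 7 \cdot 8\right)\right) = 235 \left(476 + \left(3 + 56\right)\right) = 235 \left(476 + 59\right) = 235 \cdot 535 = 125725$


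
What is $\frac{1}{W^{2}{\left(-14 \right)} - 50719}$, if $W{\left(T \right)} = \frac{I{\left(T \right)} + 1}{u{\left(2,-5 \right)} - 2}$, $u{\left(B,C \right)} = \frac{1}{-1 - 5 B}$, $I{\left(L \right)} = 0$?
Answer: $- \frac{529}{26830230} \approx -1.9717 \cdot 10^{-5}$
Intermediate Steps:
$W{\left(T \right)} = - \frac{11}{23}$ ($W{\left(T \right)} = \frac{0 + 1}{- \frac{1}{1 + 5 \cdot 2} - 2} = 1 \frac{1}{- \frac{1}{1 + 10} - 2} = 1 \frac{1}{- \frac{1}{11} - 2} = 1 \frac{1}{- \frac{23}{11}} = 1 \left(- \frac{11}{23}\right) = - \frac{11}{23}$)
$\frac{1}{W^{2}{\left(-14 \right)} - 50719} = \frac{1}{\left(- \frac{11}{23}\right)^{2} - 50719} = \frac{1}{\frac{121}{529} - 50719} = \frac{1}{- \frac{26830230}{529}} = - \frac{529}{26830230}$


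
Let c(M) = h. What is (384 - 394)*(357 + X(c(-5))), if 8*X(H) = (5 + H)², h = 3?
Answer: -3650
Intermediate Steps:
c(M) = 3
X(H) = (5 + H)²/8
(384 - 394)*(357 + X(c(-5))) = (384 - 394)*(357 + (5 + 3)²/8) = -10*(357 + (⅛)*8²) = -10*(357 + (⅛)*64) = -10*(357 + 8) = -10*365 = -3650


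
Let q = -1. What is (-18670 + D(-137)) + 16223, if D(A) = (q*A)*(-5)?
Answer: -3132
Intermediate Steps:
D(A) = 5*A (D(A) = -A*(-5) = 5*A)
(-18670 + D(-137)) + 16223 = (-18670 + 5*(-137)) + 16223 = (-18670 - 685) + 16223 = -19355 + 16223 = -3132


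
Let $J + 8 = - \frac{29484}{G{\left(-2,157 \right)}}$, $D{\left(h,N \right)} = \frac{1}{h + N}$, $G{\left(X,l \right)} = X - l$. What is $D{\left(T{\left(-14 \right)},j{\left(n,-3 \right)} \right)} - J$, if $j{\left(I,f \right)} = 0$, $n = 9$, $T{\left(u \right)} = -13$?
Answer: $- \frac{122305}{689} \approx -177.51$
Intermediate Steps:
$D{\left(h,N \right)} = \frac{1}{N + h}$
$J = \frac{9404}{53}$ ($J = -8 - \frac{29484}{-2 - 157} = -8 - \frac{29484}{-159} = -8 - - \frac{9828}{53} = -8 + \frac{9828}{53} = \frac{9404}{53} \approx 177.43$)
$D{\left(T{\left(-14 \right)},j{\left(n,-3 \right)} \right)} - J = \frac{1}{0 - 13} - \frac{9404}{53} = \frac{1}{-13} - \frac{9404}{53} = - \frac{1}{13} - \frac{9404}{53} = - \frac{122305}{689}$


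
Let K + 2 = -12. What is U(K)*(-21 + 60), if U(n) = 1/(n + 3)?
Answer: -39/11 ≈ -3.5455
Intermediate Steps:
K = -14 (K = -2 - 12 = -14)
U(n) = 1/(3 + n)
U(K)*(-21 + 60) = (-21 + 60)/(3 - 14) = 39/(-11) = -1/11*39 = -39/11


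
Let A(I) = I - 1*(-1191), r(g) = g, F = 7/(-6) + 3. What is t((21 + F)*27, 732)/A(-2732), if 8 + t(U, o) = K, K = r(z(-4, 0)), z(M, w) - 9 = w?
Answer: -1/1541 ≈ -0.00064893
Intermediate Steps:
F = 11/6 (F = 7*(-1/6) + 3 = -7/6 + 3 = 11/6 ≈ 1.8333)
z(M, w) = 9 + w
K = 9 (K = 9 + 0 = 9)
A(I) = 1191 + I (A(I) = I + 1191 = 1191 + I)
t(U, o) = 1 (t(U, o) = -8 + 9 = 1)
t((21 + F)*27, 732)/A(-2732) = 1/(1191 - 2732) = 1/(-1541) = 1*(-1/1541) = -1/1541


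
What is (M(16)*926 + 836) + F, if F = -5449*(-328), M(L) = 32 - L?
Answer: 1802924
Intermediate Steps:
F = 1787272
(M(16)*926 + 836) + F = ((32 - 1*16)*926 + 836) + 1787272 = ((32 - 16)*926 + 836) + 1787272 = (16*926 + 836) + 1787272 = (14816 + 836) + 1787272 = 15652 + 1787272 = 1802924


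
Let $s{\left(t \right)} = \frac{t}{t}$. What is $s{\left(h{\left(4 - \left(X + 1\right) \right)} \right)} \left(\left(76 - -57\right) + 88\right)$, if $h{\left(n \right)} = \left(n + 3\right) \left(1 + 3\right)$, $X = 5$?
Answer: $221$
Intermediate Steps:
$h{\left(n \right)} = 12 + 4 n$ ($h{\left(n \right)} = \left(3 + n\right) 4 = 12 + 4 n$)
$s{\left(t \right)} = 1$
$s{\left(h{\left(4 - \left(X + 1\right) \right)} \right)} \left(\left(76 - -57\right) + 88\right) = 1 \left(\left(76 - -57\right) + 88\right) = 1 \left(\left(76 + 57\right) + 88\right) = 1 \left(133 + 88\right) = 1 \cdot 221 = 221$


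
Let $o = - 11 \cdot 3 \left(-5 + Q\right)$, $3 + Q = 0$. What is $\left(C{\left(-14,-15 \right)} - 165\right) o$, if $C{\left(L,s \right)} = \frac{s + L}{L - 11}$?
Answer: $- \frac{1081344}{25} \approx -43254.0$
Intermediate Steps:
$Q = -3$ ($Q = -3 + 0 = -3$)
$C{\left(L,s \right)} = \frac{L + s}{-11 + L}$
$o = 264$ ($o = - 11 \cdot 3 \left(-5 - 3\right) = - 11 \cdot 3 \left(-8\right) = \left(-11\right) \left(-24\right) = 264$)
$\left(C{\left(-14,-15 \right)} - 165\right) o = \left(\frac{-14 - 15}{-11 - 14} - 165\right) 264 = \left(\frac{1}{-25} \left(-29\right) - 165\right) 264 = \left(\left(- \frac{1}{25}\right) \left(-29\right) - 165\right) 264 = \left(\frac{29}{25} - 165\right) 264 = \left(- \frac{4096}{25}\right) 264 = - \frac{1081344}{25}$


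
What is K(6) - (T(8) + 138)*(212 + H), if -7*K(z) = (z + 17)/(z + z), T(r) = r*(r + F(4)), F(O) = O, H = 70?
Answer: -5543015/84 ≈ -65988.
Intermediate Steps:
T(r) = r*(4 + r) (T(r) = r*(r + 4) = r*(4 + r))
K(z) = -(17 + z)/(14*z) (K(z) = -(z + 17)/(7*(z + z)) = -(17 + z)/(7*(2*z)) = -(17 + z)*1/(2*z)/7 = -(17 + z)/(14*z))
K(6) - (T(8) + 138)*(212 + H) = (1/14)*(-17 - 1*6)/6 - (8*(4 + 8) + 138)*(212 + 70) = (1/14)*(⅙)*(-17 - 6) - (8*12 + 138)*282 = (1/14)*(⅙)*(-23) - (96 + 138)*282 = -23/84 - 234*282 = -23/84 - 1*65988 = -23/84 - 65988 = -5543015/84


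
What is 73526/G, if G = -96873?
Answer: -73526/96873 ≈ -0.75899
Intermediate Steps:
73526/G = 73526/(-96873) = 73526*(-1/96873) = -73526/96873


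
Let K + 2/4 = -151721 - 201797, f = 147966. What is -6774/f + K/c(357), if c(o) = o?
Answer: -830335503/838474 ≈ -990.29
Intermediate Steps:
K = -707037/2 (K = -½ + (-151721 - 201797) = -½ - 353518 = -707037/2 ≈ -3.5352e+5)
-6774/f + K/c(357) = -6774/147966 - 707037/2/357 = -6774*1/147966 - 707037/2*1/357 = -1129/24661 - 235679/238 = -830335503/838474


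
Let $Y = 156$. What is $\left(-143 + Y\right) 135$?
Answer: $1755$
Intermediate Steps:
$\left(-143 + Y\right) 135 = \left(-143 + 156\right) 135 = 13 \cdot 135 = 1755$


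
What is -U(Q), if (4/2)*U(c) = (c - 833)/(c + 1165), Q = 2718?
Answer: -1885/7766 ≈ -0.24272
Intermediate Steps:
U(c) = (-833 + c)/(2*(1165 + c)) (U(c) = ((c - 833)/(c + 1165))/2 = ((-833 + c)/(1165 + c))/2 = (-833 + c)/(2*(1165 + c)))
-U(Q) = -(-833 + 2718)/(2*(1165 + 2718)) = -1885/(2*3883) = -1*1885/7766 = -1885/7766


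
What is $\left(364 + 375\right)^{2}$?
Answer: $546121$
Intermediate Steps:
$\left(364 + 375\right)^{2} = 739^{2} = 546121$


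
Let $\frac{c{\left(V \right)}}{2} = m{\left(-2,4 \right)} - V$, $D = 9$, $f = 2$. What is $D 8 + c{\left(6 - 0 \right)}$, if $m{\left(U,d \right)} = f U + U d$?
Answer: $36$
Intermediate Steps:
$m{\left(U,d \right)} = 2 U + U d$
$c{\left(V \right)} = -24 - 2 V$ ($c{\left(V \right)} = 2 \left(- 2 \left(2 + 4\right) - V\right) = 2 \left(\left(-2\right) 6 - V\right) = 2 \left(-12 - V\right) = -24 - 2 V$)
$D 8 + c{\left(6 - 0 \right)} = 9 \cdot 8 - \left(24 + 2 \left(6 - 0\right)\right) = 72 - \left(24 + 2 \left(6 + 0\right)\right) = 72 - 36 = 36$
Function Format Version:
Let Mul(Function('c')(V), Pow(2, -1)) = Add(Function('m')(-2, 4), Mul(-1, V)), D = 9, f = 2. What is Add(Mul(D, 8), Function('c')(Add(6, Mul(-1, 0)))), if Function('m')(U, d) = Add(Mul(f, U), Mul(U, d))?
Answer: 36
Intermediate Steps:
Function('m')(U, d) = Add(Mul(2, U), Mul(U, d))
Function('c')(V) = Add(-24, Mul(-2, V)) (Function('c')(V) = Mul(2, Add(Mul(-2, Add(2, 4)), Mul(-1, V))) = Mul(2, Add(Mul(-2, 6), Mul(-1, V))) = Mul(2, Add(-12, Mul(-1, V))) = Add(-24, Mul(-2, V)))
Add(Mul(D, 8), Function('c')(Add(6, Mul(-1, 0)))) = Add(Mul(9, 8), Add(-24, Mul(-2, Add(6, Mul(-1, 0))))) = Add(72, Add(-24, Mul(-2, Add(6, 0)))) = Add(72, Add(-24, Mul(-2, 6))) = Add(72, Add(-24, -12)) = Add(72, -36) = 36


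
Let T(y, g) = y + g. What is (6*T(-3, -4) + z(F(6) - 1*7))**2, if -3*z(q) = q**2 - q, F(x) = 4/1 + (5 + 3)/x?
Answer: 1378276/729 ≈ 1890.6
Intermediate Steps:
T(y, g) = g + y
F(x) = 4 + 8/x (F(x) = 4*1 + 8/x = 4 + 8/x)
z(q) = -q**2/3 + q/3 (z(q) = -(q**2 - q)/3 = -q**2/3 + q/3)
(6*T(-3, -4) + z(F(6) - 1*7))**2 = (6*(-4 - 3) + ((4 + 8/6) - 1*7)*(1 - ((4 + 8/6) - 1*7))/3)**2 = (6*(-7) + ((4 + 8*(1/6)) - 7)*(1 - ((4 + 8*(1/6)) - 7))/3)**2 = (-42 + ((4 + 4/3) - 7)*(1 - ((4 + 4/3) - 7))/3)**2 = (-42 + (16/3 - 7)*(1 - (16/3 - 7))/3)**2 = (-42 + (1/3)*(-5/3)*(1 - 1*(-5/3)))**2 = (-42 + (1/3)*(-5/3)*(1 + 5/3))**2 = (-42 + (1/3)*(-5/3)*(8/3))**2 = (-42 - 40/27)**2 = (-1174/27)**2 = 1378276/729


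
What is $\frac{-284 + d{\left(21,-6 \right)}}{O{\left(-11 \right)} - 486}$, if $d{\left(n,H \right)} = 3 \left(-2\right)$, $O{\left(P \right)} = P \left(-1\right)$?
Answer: $\frac{58}{95} \approx 0.61053$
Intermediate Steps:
$O{\left(P \right)} = - P$
$d{\left(n,H \right)} = -6$
$\frac{-284 + d{\left(21,-6 \right)}}{O{\left(-11 \right)} - 486} = \frac{-284 - 6}{\left(-1\right) \left(-11\right) - 486} = - \frac{290}{11 - 486} = - \frac{290}{-475} = \left(-290\right) \left(- \frac{1}{475}\right) = \frac{58}{95}$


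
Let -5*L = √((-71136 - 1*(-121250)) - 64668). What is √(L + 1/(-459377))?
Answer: √(-11484425 - 1055136140645*I*√14554)/2296885 ≈ 3.4733 - 3.4733*I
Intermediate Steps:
L = -I*√14554/5 (L = -√((-71136 - 1*(-121250)) - 64668)/5 = -√((-71136 + 121250) - 64668)/5 = -√(50114 - 64668)/5 = -I*√14554/5 ≈ -24.128*I)
√(L + 1/(-459377)) = √(-I*√14554/5 + 1/(-459377)) = √(-I*√14554/5 - 1/459377) = √(-1/459377 - I*√14554/5)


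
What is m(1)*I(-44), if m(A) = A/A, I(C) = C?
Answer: -44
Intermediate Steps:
m(A) = 1
m(1)*I(-44) = 1*(-44) = -44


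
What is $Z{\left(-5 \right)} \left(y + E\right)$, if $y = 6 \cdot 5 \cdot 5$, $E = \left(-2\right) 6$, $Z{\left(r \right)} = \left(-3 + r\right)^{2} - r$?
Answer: $9522$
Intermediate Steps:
$E = -12$
$y = 150$ ($y = 30 \cdot 5 = 150$)
$Z{\left(-5 \right)} \left(y + E\right) = \left(\left(-3 - 5\right)^{2} - -5\right) \left(150 - 12\right) = \left(\left(-8\right)^{2} + 5\right) 138 = \left(64 + 5\right) 138 = 69 \cdot 138 = 9522$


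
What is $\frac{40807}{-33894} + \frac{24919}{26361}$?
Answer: $- \frac{8559583}{33091842} \approx -0.25866$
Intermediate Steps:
$\frac{40807}{-33894} + \frac{24919}{26361} = 40807 \left(- \frac{1}{33894}\right) + 24919 \cdot \frac{1}{26361} = - \frac{40807}{33894} + \frac{24919}{26361} = - \frac{8559583}{33091842}$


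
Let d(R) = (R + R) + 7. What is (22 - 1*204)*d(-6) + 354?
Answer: 1264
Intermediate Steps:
d(R) = 7 + 2*R (d(R) = 2*R + 7 = 7 + 2*R)
(22 - 1*204)*d(-6) + 354 = (22 - 1*204)*(7 + 2*(-6)) + 354 = (22 - 204)*(7 - 12) + 354 = -182*(-5) + 354 = 910 + 354 = 1264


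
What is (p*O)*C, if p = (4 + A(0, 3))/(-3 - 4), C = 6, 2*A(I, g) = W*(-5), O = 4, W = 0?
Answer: -96/7 ≈ -13.714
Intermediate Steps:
A(I, g) = 0 (A(I, g) = (0*(-5))/2 = (½)*0 = 0)
p = -4/7 (p = (4 + 0)/(-3 - 4) = 4/(-7) = 4*(-⅐) = -4/7 ≈ -0.57143)
(p*O)*C = -4/7*4*6 = -16/7*6 = -96/7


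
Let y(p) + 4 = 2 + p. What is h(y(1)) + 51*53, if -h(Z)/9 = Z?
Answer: 2712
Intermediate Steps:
y(p) = -2 + p (y(p) = -4 + (2 + p) = -2 + p)
h(Z) = -9*Z
h(y(1)) + 51*53 = -9*(-2 + 1) + 51*53 = -9*(-1) + 2703 = 9 + 2703 = 2712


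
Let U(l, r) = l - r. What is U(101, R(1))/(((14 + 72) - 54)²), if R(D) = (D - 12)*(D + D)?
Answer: 123/1024 ≈ 0.12012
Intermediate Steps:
R(D) = 2*D*(-12 + D) (R(D) = (-12 + D)*(2*D) = 2*D*(-12 + D))
U(101, R(1))/(((14 + 72) - 54)²) = (101 - 2*(-12 + 1))/(((14 + 72) - 54)²) = (101 - 2*(-11))/((86 - 54)²) = (101 - 1*(-22))/(32²) = (101 + 22)/1024 = 123*(1/1024) = 123/1024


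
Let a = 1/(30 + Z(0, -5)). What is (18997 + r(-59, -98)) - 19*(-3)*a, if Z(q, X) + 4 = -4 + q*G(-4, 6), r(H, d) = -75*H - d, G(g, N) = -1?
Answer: 517497/22 ≈ 23523.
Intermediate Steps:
r(H, d) = -d - 75*H
Z(q, X) = -8 - q (Z(q, X) = -4 + (-4 + q*(-1)) = -4 + (-4 - q) = -8 - q)
a = 1/22 (a = 1/(30 + (-8 - 1*0)) = 1/(30 + (-8 + 0)) = 1/(30 - 8) = 1/22 ≈ 0.045455)
(18997 + r(-59, -98)) - 19*(-3)*a = (18997 + (-1*(-98) - 75*(-59))) - 19*(-3)/22 = (18997 + (98 + 4425)) - (-57)/22 = (18997 + 4523) - 1*(-57/22) = 23520 + 57/22 = 517497/22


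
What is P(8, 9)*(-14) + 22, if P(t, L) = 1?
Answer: 8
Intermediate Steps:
P(8, 9)*(-14) + 22 = 1*(-14) + 22 = -14 + 22 = 8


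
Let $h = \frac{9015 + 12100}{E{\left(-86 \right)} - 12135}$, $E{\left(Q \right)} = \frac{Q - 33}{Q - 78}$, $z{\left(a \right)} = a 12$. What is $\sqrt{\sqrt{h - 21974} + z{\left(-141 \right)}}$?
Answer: $\frac{\sqrt{-6700630618106172 + 1990021 i \sqrt{87027965160730594}}}{1990021} \approx 1.8002 + 41.173 i$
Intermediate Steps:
$z{\left(a \right)} = 12 a$
$E{\left(Q \right)} = \frac{-33 + Q}{-78 + Q}$
$h = - \frac{3462860}{1990021}$ ($h = \frac{9015 + 12100}{\frac{-33 - 86}{-78 - 86} - 12135} = \frac{21115}{\frac{1}{-164} \left(-119\right) - 12135} = \frac{21115}{\left(- \frac{1}{164}\right) \left(-119\right) - 12135} = \frac{21115}{\frac{119}{164} - 12135} = \frac{21115}{- \frac{1990021}{164}} = 21115 \left(- \frac{164}{1990021}\right) = - \frac{3462860}{1990021} \approx -1.7401$)
$\sqrt{\sqrt{h - 21974} + z{\left(-141 \right)}} = \sqrt{\sqrt{- \frac{3462860}{1990021} - 21974} + 12 \left(-141\right)} = \sqrt{\sqrt{- \frac{43732184314}{1990021}} - 1692} = \sqrt{\frac{i \sqrt{87027965160730594}}{1990021} - 1692} = \sqrt{-1692 + \frac{i \sqrt{87027965160730594}}{1990021}}$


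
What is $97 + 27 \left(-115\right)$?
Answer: $-3008$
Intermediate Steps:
$97 + 27 \left(-115\right) = 97 - 3105 = -3008$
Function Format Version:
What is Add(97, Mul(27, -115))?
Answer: -3008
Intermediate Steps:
Add(97, Mul(27, -115)) = Add(97, -3105) = -3008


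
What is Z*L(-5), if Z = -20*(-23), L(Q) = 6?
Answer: 2760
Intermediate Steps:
Z = 460
Z*L(-5) = 460*6 = 2760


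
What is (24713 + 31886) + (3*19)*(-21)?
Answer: 55402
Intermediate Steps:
(24713 + 31886) + (3*19)*(-21) = 56599 + 57*(-21) = 56599 - 1197 = 55402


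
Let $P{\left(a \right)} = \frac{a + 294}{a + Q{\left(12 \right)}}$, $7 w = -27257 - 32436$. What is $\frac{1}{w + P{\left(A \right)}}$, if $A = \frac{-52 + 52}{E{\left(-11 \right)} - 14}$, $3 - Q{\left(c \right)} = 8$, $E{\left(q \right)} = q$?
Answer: $- \frac{35}{300523} \approx -0.00011646$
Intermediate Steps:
$Q{\left(c \right)} = -5$ ($Q{\left(c \right)} = 3 - 8 = -5$)
$w = - \frac{59693}{7}$ ($w = \frac{-27257 - 32436}{7} = \frac{1}{7} \left(-59693\right) = - \frac{59693}{7} \approx -8527.6$)
$A = 0$ ($A = \frac{-52 + 52}{-11 - 14} = \frac{0}{-25} = 0 \left(- \frac{1}{25}\right) = 0$)
$P{\left(a \right)} = \frac{294 + a}{-5 + a}$ ($P{\left(a \right)} = \frac{a + 294}{a - 5} = \frac{294 + a}{-5 + a}$)
$\frac{1}{w + P{\left(A \right)}} = \frac{1}{- \frac{59693}{7} + \frac{294 + 0}{-5 + 0}} = \frac{1}{- \frac{59693}{7} + \frac{1}{-5} \cdot 294} = \frac{1}{- \frac{59693}{7} - \frac{294}{5}} = \frac{1}{- \frac{300523}{35}} = - \frac{35}{300523}$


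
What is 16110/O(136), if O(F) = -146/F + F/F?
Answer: -219096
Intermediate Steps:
O(F) = 1 - 146/F (O(F) = -146/F + 1 = 1 - 146/F)
16110/O(136) = 16110/(((-146 + 136)/136)) = 16110/(((1/136)*(-10))) = 16110/(-5/68) = 16110*(-68/5) = -219096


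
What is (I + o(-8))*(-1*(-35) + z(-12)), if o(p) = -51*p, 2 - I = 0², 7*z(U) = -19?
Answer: 92660/7 ≈ 13237.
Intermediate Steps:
z(U) = -19/7 (z(U) = (⅐)*(-19) = -19/7)
I = 2 (I = 2 - 1*0² = 2 - 1*0 = 2 + 0 = 2)
(I + o(-8))*(-1*(-35) + z(-12)) = (2 - 51*(-8))*(-1*(-35) - 19/7) = (2 + 408)*(35 - 19/7) = 410*(226/7) = 92660/7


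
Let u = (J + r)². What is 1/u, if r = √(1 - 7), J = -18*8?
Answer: (144 - I*√6)⁻² ≈ 4.8183e-5 + 1.6397e-6*I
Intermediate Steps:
J = -144
r = I*√6 (r = √(-6) = I*√6 ≈ 2.4495*I)
u = (-144 + I*√6)² ≈ 20730.0 - 705.45*I
1/u = 1/((144 - I*√6)²) = (144 - I*√6)⁻²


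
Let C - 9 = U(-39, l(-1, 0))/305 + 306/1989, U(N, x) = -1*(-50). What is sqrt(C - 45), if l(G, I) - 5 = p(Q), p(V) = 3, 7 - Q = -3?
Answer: 6*I*sqrt(623298)/793 ≈ 5.9735*I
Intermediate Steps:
Q = 10 (Q = 7 - 1*(-3) = 7 + 3 = 10)
l(G, I) = 8 (l(G, I) = 5 + 3 = 8)
U(N, x) = 50
C = 7389/793 (C = 9 + (50/305 + 306/1989) = 9 + (50*(1/305) + 306*(1/1989)) = 9 + (10/61 + 2/13) = 9 + 252/793 = 7389/793 ≈ 9.3178)
sqrt(C - 45) = sqrt(7389/793 - 45) = sqrt(-28296/793) = 6*I*sqrt(623298)/793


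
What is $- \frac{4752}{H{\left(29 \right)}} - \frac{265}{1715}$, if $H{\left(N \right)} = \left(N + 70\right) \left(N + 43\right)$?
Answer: $- \frac{845}{1029} \approx -0.82119$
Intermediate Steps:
$H{\left(N \right)} = \left(43 + N\right) \left(70 + N\right)$ ($H{\left(N \right)} = \left(70 + N\right) \left(43 + N\right) = \left(43 + N\right) \left(70 + N\right)$)
$- \frac{4752}{H{\left(29 \right)}} - \frac{265}{1715} = - \frac{4752}{3010 + 29^{2} + 113 \cdot 29} - \frac{265}{1715} = - \frac{4752}{3010 + 841 + 3277} - \frac{53}{343} = - \frac{4752}{7128} - \frac{53}{343} = \left(-4752\right) \frac{1}{7128} - \frac{53}{343} = - \frac{2}{3} - \frac{53}{343} = - \frac{845}{1029}$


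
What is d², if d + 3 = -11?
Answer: 196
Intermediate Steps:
d = -14 (d = -3 - 11 = -14)
d² = (-14)² = 196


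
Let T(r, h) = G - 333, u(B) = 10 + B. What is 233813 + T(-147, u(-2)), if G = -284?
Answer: 233196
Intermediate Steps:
T(r, h) = -617 (T(r, h) = -284 - 333 = -617)
233813 + T(-147, u(-2)) = 233813 - 617 = 233196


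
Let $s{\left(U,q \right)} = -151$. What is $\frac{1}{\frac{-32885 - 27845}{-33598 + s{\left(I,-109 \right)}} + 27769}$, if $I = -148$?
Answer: $\frac{33749}{937236711} \approx 3.6009 \cdot 10^{-5}$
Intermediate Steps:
$\frac{1}{\frac{-32885 - 27845}{-33598 + s{\left(I,-109 \right)}} + 27769} = \frac{1}{\frac{-32885 - 27845}{-33598 - 151} + 27769} = \frac{1}{- \frac{60730}{-33749} + 27769} = \frac{1}{\left(-60730\right) \left(- \frac{1}{33749}\right) + 27769} = \frac{1}{\frac{60730}{33749} + 27769} = \frac{1}{\frac{937236711}{33749}} = \frac{33749}{937236711}$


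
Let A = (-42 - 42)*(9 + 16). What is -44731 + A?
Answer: -46831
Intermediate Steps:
A = -2100 (A = -84*25 = -2100)
-44731 + A = -44731 - 2100 = -46831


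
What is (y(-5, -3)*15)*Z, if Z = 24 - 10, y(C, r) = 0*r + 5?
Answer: 1050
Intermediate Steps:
y(C, r) = 5 (y(C, r) = 0 + 5 = 5)
Z = 14
(y(-5, -3)*15)*Z = (5*15)*14 = 75*14 = 1050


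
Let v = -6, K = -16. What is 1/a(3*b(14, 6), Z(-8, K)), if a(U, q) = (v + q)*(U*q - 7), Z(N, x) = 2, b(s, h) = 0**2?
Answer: 1/28 ≈ 0.035714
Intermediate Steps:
b(s, h) = 0
a(U, q) = (-7 + U*q)*(-6 + q) (a(U, q) = (-6 + q)*(U*q - 7) = (-6 + q)*(-7 + U*q) = (-7 + U*q)*(-6 + q))
1/a(3*b(14, 6), Z(-8, K)) = 1/(42 - 7*2 + (3*0)*2**2 - 6*3*0*2) = 1/(42 - 14 + 0*4 - 6*0*2) = 1/(42 - 14 + 0 + 0) = 1/28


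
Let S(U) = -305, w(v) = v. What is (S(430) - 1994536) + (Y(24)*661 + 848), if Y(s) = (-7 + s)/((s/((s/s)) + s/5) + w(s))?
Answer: -526357967/264 ≈ -1.9938e+6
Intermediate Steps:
Y(s) = 5*(-7 + s)/(11*s) (Y(s) = (-7 + s)/((s/((s/s)) + s/5) + s) = (-7 + s)/((s/1 + s*(⅕)) + s) = (-7 + s)/((s*1 + s/5) + s) = (-7 + s)/((s + s/5) + s) = (-7 + s)/(6*s/5 + s) = (-7 + s)/((11*s/5)) = (-7 + s)*(5/(11*s)) = 5*(-7 + s)/(11*s))
(S(430) - 1994536) + (Y(24)*661 + 848) = (-305 - 1994536) + (((5/11)*(-7 + 24)/24)*661 + 848) = -1994841 + (((5/11)*(1/24)*17)*661 + 848) = -1994841 + ((85/264)*661 + 848) = -1994841 + (56185/264 + 848) = -1994841 + 280057/264 = -526357967/264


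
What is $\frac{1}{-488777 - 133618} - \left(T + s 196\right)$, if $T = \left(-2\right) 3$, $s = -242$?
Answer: $\frac{29525174009}{622395} \approx 47438.0$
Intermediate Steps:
$T = -6$
$\frac{1}{-488777 - 133618} - \left(T + s 196\right) = \frac{1}{-488777 - 133618} - \left(-6 - 47432\right) = \frac{1}{-622395} - \left(-6 - 47432\right) = - \frac{1}{622395} - -47438 = - \frac{1}{622395} + 47438 = \frac{29525174009}{622395}$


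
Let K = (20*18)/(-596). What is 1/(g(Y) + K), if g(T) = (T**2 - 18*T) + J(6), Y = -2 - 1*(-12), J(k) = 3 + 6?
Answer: -149/10669 ≈ -0.013966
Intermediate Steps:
J(k) = 9
Y = 10 (Y = -2 + 12 = 10)
g(T) = 9 + T**2 - 18*T (g(T) = (T**2 - 18*T) + 9 = 9 + T**2 - 18*T)
K = -90/149 (K = 360*(-1/596) = -90/149 ≈ -0.60403)
1/(g(Y) + K) = 1/((9 + 10**2 - 18*10) - 90/149) = 1/((9 + 100 - 180) - 90/149) = 1/(-71 - 90/149) = 1/(-10669/149) = -149/10669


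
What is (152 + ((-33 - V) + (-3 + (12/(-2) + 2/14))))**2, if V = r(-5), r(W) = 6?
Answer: 531441/49 ≈ 10846.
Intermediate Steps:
V = 6
(152 + ((-33 - V) + (-3 + (12/(-2) + 2/14))))**2 = (152 + ((-33 - 1*6) + (-3 + (12/(-2) + 2/14))))**2 = (152 + ((-33 - 6) + (-3 + (12*(-1/2) + 2*(1/14)))))**2 = (152 + (-39 + (-3 + (-6 + 1/7))))**2 = (152 + (-39 + (-3 - 41/7)))**2 = (152 + (-39 - 62/7))**2 = (152 - 335/7)**2 = (729/7)**2 = 531441/49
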